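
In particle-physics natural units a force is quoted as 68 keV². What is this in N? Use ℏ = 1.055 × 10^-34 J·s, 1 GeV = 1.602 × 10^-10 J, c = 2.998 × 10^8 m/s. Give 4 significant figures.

Force is [E]/[L] = [E]²/(ℏc); restore (ℏc)⁻¹.
1 GeV² → 1/(ℏc) × (1 GeV in J)² = 8.114 × 10^5 N.
Convert the energy scale: 68 keV² = 6.80 × 10^-11 GeV².
Result: 6.80 × 10^-11 × 8.114 × 10^5 = 5.518 × 10^-5 N.

5.518 × 10^-5 N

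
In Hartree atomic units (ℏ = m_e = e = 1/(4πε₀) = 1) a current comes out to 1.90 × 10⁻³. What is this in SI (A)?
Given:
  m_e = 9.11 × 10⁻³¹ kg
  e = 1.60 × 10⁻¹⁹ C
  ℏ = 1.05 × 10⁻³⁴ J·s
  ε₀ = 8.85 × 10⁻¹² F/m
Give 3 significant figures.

One atomic unit of electric current: I_au = e E_h/ℏ = m_e e⁵/((4πε₀)²ℏ³) = 6.67 × 10⁻³ A.
1.90 × 10⁻³ × 6.67 × 10⁻³ A = 1.27 × 10⁻⁵ A

1.27 × 10⁻⁵ A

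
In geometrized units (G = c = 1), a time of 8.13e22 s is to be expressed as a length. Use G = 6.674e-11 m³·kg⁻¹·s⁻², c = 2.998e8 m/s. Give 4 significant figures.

2.437e31 m

Time → length via c.
8.13e22 s × (c) = 2.437e31 m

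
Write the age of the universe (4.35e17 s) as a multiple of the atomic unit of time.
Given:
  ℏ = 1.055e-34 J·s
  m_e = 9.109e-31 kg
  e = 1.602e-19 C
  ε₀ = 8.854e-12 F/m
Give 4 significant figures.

1.795e34

atomic unit of time: τ_au = (4πε₀)²ℏ³/(m_e e⁴) = 2.423e-17 s.
4.35e17 / 2.423e-17 = 1.795e34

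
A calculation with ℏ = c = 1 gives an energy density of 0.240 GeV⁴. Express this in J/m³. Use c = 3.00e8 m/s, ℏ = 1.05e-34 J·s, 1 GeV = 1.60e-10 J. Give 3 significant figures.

[E]/[L]³ = [E]⁴/(ℏc)³; restore (ℏc)⁻³.
1 GeV⁴ → 1/(ℏc)³ × (1 GeV in J)⁴ = 2.10e37 J/m³.
Result: 0.240 × 2.10e37 = 5.03e36 J/m³.

5.03e36 J/m³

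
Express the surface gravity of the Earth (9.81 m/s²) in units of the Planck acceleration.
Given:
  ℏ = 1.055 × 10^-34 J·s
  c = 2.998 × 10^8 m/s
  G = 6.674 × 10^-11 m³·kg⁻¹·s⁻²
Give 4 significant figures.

1.764 × 10^-51

Planck acceleration: a_P = √(c⁷/(ℏG)) = 5.560 × 10^51 m/s².
9.81 / 5.560 × 10^51 = 1.764 × 10^-51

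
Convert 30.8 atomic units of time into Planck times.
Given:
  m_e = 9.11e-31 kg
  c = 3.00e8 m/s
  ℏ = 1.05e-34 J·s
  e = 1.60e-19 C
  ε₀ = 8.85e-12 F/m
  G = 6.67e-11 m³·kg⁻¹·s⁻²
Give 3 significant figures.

1.38e28

atomic unit of time: τ_au = (4πε₀)²ℏ³/(m_e e⁴) = 2.40e-17 s
Planck time: t_P = √(ℏG/c⁵) = 5.37e-44 s
30.8 × 2.40e-17 / 5.37e-44 = 1.38e28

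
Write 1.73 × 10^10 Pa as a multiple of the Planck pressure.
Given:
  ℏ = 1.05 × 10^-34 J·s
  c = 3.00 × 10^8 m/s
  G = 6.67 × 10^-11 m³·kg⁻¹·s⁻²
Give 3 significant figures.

3.70 × 10^-104

Planck pressure: p_P = c⁷/(ℏG²) = 4.68 × 10^113 Pa.
1.73 × 10^10 / 4.68 × 10^113 = 3.70 × 10^-104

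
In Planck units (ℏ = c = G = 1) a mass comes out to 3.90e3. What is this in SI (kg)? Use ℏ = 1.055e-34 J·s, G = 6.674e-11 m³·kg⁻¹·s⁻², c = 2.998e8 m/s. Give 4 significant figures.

8.490e-5 kg

One Planck mass: m_P = √(ℏc/G) = 2.177e-8 kg.
3.90e3 × 2.177e-8 kg = 8.490e-5 kg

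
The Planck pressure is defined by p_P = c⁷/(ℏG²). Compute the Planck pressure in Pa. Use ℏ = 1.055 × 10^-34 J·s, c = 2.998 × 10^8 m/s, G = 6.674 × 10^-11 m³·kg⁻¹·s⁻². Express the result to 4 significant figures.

4.632 × 10^113 Pa

p_P = c⁷/(ℏG²)
  = 2.177 × 10^59 / 4.699 × 10^-55
  = 4.632 × 10^113 Pa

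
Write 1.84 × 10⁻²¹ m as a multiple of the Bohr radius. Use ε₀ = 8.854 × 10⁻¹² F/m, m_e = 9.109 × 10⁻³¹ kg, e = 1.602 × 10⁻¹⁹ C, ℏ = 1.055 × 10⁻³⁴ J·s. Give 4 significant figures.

Bohr radius: a₀ = 4πε₀ℏ²/(m_e e²) = 5.297 × 10⁻¹¹ m.
1.84 × 10⁻²¹ / 5.297 × 10⁻¹¹ = 3.473 × 10⁻¹¹

3.473 × 10⁻¹¹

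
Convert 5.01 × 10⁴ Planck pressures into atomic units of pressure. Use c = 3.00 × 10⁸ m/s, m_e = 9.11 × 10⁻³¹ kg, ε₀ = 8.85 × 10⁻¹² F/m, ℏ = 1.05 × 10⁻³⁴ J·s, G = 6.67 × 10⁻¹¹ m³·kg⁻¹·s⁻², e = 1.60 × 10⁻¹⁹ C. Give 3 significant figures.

7.78 × 10¹⁰⁴

Planck pressure: p_P = c⁷/(ℏG²) = 4.68 × 10¹¹³ Pa
atomic unit of pressure: P_au = E_h/a₀³ = m_e⁴e¹⁰/((4πε₀)⁵ℏ⁸) = 3.01 × 10¹³ Pa
5.01 × 10⁴ × 4.68 × 10¹¹³ / 3.01 × 10¹³ = 7.78 × 10¹⁰⁴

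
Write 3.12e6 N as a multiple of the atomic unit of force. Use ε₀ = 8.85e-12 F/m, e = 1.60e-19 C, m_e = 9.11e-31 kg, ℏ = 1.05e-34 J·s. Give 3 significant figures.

atomic unit of force: F_au = E_h/a₀ = m_e²e⁶/((4πε₀)³ℏ⁴) = 8.33e-8 N.
3.12e6 / 8.33e-8 = 3.75e13

3.75e13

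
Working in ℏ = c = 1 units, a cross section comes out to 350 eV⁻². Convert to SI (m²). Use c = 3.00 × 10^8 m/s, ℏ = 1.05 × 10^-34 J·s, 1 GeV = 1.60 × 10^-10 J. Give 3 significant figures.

Area is [L]² = [E]⁻²·(ℏc)²; restore (ℏc)².
1 GeV⁻² → (ℏc)² × (1 GeV in J)⁻² = 3.88 × 10^-32 m².
Convert the energy scale: 350 eV⁻² = 3.50 × 10^20 GeV⁻².
Result: 3.50 × 10^20 × 3.88 × 10^-32 = 1.36 × 10^-11 m².

1.36 × 10^-11 m²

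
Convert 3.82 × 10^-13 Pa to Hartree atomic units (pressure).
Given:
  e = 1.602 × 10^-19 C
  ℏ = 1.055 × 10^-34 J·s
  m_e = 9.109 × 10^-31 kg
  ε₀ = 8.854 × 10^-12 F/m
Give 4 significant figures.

1.304 × 10^-26

atomic unit of pressure: P_au = E_h/a₀³ = m_e⁴e¹⁰/((4πε₀)⁵ℏ⁸) = 2.929 × 10^13 Pa.
3.82 × 10^-13 / 2.929 × 10^13 = 1.304 × 10^-26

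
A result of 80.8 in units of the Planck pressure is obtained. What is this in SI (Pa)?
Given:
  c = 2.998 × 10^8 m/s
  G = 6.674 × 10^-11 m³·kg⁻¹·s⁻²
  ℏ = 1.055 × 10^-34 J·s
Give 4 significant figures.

3.743 × 10^115 Pa

One Planck pressure: p_P = c⁷/(ℏG²) = 4.632 × 10^113 Pa.
80.8 × 4.632 × 10^113 Pa = 3.743 × 10^115 Pa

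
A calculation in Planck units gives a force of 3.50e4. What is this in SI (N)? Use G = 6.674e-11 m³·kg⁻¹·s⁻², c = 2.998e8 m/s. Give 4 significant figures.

4.237e48 N

One Planck force: F_P = c⁴/G = 1.210e44 N.
3.50e4 × 1.210e44 N = 4.237e48 N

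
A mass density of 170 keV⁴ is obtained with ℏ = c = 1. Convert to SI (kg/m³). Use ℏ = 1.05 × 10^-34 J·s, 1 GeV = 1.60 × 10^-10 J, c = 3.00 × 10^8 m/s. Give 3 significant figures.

0.0396 kg/m³

Mass density is [E]/(c²[L]³) = [E]⁴/(ℏ³c⁵).
1 GeV⁴ → 1/(ℏ³c⁵) × (1 GeV in J)⁴ = 2.33 × 10^20 kg/m³.
Convert the energy scale: 170 keV⁴ = 1.70 × 10^-22 GeV⁴.
Result: 1.70 × 10^-22 × 2.33 × 10^20 = 0.0396 kg/m³.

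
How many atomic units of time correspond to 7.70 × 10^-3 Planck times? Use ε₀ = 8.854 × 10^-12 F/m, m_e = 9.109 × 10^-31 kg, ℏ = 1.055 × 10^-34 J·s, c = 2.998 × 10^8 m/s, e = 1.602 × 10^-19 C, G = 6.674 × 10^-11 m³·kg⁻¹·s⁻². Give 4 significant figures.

Planck time: t_P = √(ℏG/c⁵) = 5.392 × 10^-44 s
atomic unit of time: τ_au = (4πε₀)²ℏ³/(m_e e⁴) = 2.423 × 10^-17 s
7.70 × 10^-3 × 5.392 × 10^-44 / 2.423 × 10^-17 = 1.714 × 10^-29

1.714 × 10^-29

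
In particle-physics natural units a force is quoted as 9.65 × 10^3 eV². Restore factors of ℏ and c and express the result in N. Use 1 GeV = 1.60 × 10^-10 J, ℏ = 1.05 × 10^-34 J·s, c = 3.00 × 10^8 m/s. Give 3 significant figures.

Force is [E]/[L] = [E]²/(ℏc); restore (ℏc)⁻¹.
1 GeV² → 1/(ℏc) × (1 GeV in J)² = 8.13 × 10^5 N.
Convert the energy scale: 9.65 × 10^3 eV² = 9.65 × 10^-15 GeV².
Result: 9.65 × 10^-15 × 8.13 × 10^5 = 7.84 × 10^-9 N.

7.84 × 10^-9 N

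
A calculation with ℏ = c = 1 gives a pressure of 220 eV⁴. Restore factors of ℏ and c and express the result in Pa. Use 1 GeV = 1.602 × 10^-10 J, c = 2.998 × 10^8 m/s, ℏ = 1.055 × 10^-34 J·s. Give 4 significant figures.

Pressure is [E]/[L]³ = [E]⁴/(ℏc)³.
1 GeV⁴ → 1/(ℏc)³ × (1 GeV in J)⁴ = 2.082 × 10^37 Pa.
Convert the energy scale: 220 eV⁴ = 2.20 × 10^-34 GeV⁴.
Result: 2.20 × 10^-34 × 2.082 × 10^37 = 4.580 × 10^3 Pa.

4.580 × 10^3 Pa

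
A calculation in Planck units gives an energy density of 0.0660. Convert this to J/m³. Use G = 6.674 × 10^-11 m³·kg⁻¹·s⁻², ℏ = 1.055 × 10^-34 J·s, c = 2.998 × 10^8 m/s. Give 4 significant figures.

3.057 × 10^112 J/m³

One Planck energy density: u_P = c⁷/(ℏG²) = 4.632 × 10^113 J/m³.
0.0660 × 4.632 × 10^113 J/m³ = 3.057 × 10^112 J/m³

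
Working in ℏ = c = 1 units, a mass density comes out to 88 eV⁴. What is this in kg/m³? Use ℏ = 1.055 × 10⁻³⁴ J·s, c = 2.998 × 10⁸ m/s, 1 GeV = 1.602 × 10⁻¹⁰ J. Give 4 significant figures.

Mass density is [E]/(c²[L]³) = [E]⁴/(ℏ³c⁵).
1 GeV⁴ → 1/(ℏ³c⁵) × (1 GeV in J)⁴ = 2.316 × 10²⁰ kg/m³.
Convert the energy scale: 88 eV⁴ = 8.80 × 10⁻³⁵ GeV⁴.
Result: 8.80 × 10⁻³⁵ × 2.316 × 10²⁰ = 2.038 × 10⁻¹⁴ kg/m³.

2.038 × 10⁻¹⁴ kg/m³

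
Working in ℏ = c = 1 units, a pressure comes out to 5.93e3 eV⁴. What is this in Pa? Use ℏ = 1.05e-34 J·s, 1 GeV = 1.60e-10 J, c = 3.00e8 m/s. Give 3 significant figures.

Pressure is [E]/[L]³ = [E]⁴/(ℏc)³.
1 GeV⁴ → 1/(ℏc)³ × (1 GeV in J)⁴ = 2.10e37 Pa.
Convert the energy scale: 5.93e3 eV⁴ = 5.93e-33 GeV⁴.
Result: 5.93e-33 × 2.10e37 = 1.24e5 Pa.

1.24e5 Pa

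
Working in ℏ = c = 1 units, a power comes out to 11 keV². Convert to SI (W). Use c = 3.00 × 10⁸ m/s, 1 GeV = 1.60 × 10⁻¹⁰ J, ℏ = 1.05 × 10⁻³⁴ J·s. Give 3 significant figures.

2.68 × 10³ W

Power is [E]/[T] = [E]²/ℏ.
1 GeV² → 1/ℏ × (1 GeV in J)² = 2.44 × 10¹⁴ W.
Convert the energy scale: 11 keV² = 1.10 × 10⁻¹¹ GeV².
Result: 1.10 × 10⁻¹¹ × 2.44 × 10¹⁴ = 2.68 × 10³ W.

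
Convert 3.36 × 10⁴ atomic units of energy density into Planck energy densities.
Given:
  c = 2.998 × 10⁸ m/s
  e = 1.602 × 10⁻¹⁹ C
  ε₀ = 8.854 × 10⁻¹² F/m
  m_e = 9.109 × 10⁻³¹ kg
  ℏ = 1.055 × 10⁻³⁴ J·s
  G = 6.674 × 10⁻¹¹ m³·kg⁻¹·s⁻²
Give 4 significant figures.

2.125 × 10⁻⁹⁶

atomic unit of energy density: u_au = E_h/a₀³ = m_e⁴e¹⁰/((4πε₀)⁵ℏ⁸) = 2.929 × 10¹³ J/m³
Planck energy density: u_P = c⁷/(ℏG²) = 4.632 × 10¹¹³ J/m³
3.36 × 10⁴ × 2.929 × 10¹³ / 4.632 × 10¹¹³ = 2.125 × 10⁻⁹⁶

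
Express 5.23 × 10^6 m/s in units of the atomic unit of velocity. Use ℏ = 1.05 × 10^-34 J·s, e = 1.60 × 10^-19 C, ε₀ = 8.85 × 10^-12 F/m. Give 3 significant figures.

2.39

atomic unit of velocity: v_au = e²/(4πε₀ℏ) = 2.19 × 10^6 m/s.
5.23 × 10^6 / 2.19 × 10^6 = 2.39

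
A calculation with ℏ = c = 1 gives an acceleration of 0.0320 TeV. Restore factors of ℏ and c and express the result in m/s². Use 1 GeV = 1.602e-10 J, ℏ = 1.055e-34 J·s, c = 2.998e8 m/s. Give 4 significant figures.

Acceleration is [L]/[T]² = c·[E]/ℏ.
1 GeV → c/ℏ × (1 GeV in J) = 4.552e32 m/s².
Convert the energy scale: 0.0320 TeV = 32 GeV.
Result: 32 × 4.552e32 = 1.457e34 m/s².

1.457e34 m/s²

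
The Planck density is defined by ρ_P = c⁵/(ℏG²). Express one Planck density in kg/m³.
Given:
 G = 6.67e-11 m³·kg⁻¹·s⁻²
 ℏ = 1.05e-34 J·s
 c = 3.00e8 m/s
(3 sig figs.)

ρ_P = c⁵/(ℏG²)
  = 2.43e42 / 4.67e-55
  = 5.20e96 kg/m³

5.20e96 kg/m³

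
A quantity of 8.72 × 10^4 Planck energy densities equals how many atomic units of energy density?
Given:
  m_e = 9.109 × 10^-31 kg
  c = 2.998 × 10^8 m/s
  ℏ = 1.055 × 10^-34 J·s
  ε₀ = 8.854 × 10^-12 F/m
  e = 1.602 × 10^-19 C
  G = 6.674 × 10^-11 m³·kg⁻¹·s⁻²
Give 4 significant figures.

Planck energy density: u_P = c⁷/(ℏG²) = 4.632 × 10^113 J/m³
atomic unit of energy density: u_au = E_h/a₀³ = m_e⁴e¹⁰/((4πε₀)⁵ℏ⁸) = 2.929 × 10^13 J/m³
8.72 × 10^4 × 4.632 × 10^113 / 2.929 × 10^13 = 1.379 × 10^105

1.379 × 10^105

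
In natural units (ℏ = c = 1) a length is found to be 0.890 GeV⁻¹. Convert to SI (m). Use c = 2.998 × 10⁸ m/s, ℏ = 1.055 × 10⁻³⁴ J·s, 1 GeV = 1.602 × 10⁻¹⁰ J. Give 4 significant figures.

A length is [E]⁻¹ in ℏ=c=1; restore one factor of ℏc.
1 GeV⁻¹ → ℏc × (1 GeV in J)⁻¹ = 1.974 × 10⁻¹⁶ m.
Result: 0.890 × 1.974 × 10⁻¹⁶ = 1.757 × 10⁻¹⁶ m.

1.757 × 10⁻¹⁶ m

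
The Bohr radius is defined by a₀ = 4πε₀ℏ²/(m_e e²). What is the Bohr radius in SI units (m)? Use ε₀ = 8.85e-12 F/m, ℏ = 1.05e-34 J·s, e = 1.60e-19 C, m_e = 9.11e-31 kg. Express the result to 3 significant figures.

a₀ = 4πε₀ℏ²/(m_e e²)
  = 1.23e-78 / 2.33e-68
  = 5.26e-11 m

5.26e-11 m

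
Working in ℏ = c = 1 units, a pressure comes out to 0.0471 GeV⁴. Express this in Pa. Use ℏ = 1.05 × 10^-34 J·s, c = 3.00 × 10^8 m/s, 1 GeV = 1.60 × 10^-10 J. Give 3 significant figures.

Pressure is [E]/[L]³ = [E]⁴/(ℏc)³.
1 GeV⁴ → 1/(ℏc)³ × (1 GeV in J)⁴ = 2.10 × 10^37 Pa.
Result: 0.0471 × 2.10 × 10^37 = 9.88 × 10^35 Pa.

9.88 × 10^35 Pa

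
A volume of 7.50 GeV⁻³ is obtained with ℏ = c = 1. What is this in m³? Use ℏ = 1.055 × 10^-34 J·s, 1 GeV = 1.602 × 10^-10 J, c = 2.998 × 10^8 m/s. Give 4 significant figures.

5.772 × 10^-47 m³

Volume is [L]³ = [E]⁻³·(ℏc)³.
1 GeV⁻³ → (ℏc)³ × (1 GeV in J)⁻³ = 7.696 × 10^-48 m³.
Result: 7.50 × 7.696 × 10^-48 = 5.772 × 10^-47 m³.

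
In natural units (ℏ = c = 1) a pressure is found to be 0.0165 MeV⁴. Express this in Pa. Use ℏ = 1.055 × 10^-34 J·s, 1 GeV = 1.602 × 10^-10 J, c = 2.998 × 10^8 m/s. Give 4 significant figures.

3.435 × 10^23 Pa

Pressure is [E]/[L]³ = [E]⁴/(ℏc)³.
1 GeV⁴ → 1/(ℏc)³ × (1 GeV in J)⁴ = 2.082 × 10^37 Pa.
Convert the energy scale: 0.0165 MeV⁴ = 1.65 × 10^-14 GeV⁴.
Result: 1.65 × 10^-14 × 2.082 × 10^37 = 3.435 × 10^23 Pa.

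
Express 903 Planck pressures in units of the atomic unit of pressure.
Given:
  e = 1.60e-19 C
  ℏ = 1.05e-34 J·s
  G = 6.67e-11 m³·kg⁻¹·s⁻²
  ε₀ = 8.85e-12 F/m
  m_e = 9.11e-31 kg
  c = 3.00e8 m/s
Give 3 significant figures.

Planck pressure: p_P = c⁷/(ℏG²) = 4.68e113 Pa
atomic unit of pressure: P_au = E_h/a₀³ = m_e⁴e¹⁰/((4πε₀)⁵ℏ⁸) = 3.01e13 Pa
903 × 4.68e113 / 3.01e13 = 1.40e103

1.40e103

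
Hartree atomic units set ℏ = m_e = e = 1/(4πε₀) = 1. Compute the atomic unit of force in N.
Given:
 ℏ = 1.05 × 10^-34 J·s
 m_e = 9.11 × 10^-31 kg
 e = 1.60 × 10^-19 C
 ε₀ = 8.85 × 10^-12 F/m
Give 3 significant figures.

8.33 × 10^-8 N

Dimensional analysis gives F_au = E_h/a₀ = m_e²e⁶/((4πε₀)³ℏ⁴).
E_h = 4.38 × 10^-18 J
a₀ = 5.26 × 10^-11 m
E_h/a₀ = 8.33 × 10^-8 N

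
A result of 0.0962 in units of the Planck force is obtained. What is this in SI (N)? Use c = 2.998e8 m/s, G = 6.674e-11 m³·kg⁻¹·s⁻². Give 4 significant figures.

One Planck force: F_P = c⁴/G = 1.210e44 N.
0.0962 × 1.210e44 N = 1.164e43 N

1.164e43 N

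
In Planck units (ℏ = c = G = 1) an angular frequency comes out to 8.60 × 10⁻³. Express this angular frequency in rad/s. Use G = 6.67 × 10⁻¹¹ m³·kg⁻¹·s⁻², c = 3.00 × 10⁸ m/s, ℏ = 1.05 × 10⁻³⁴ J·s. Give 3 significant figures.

1.60 × 10⁴¹ rad/s

One Planck angular frequency: ω_P = √(c⁵/(ℏG)) = 1.86 × 10⁴³ rad/s.
8.60 × 10⁻³ × 1.86 × 10⁴³ rad/s = 1.60 × 10⁴¹ rad/s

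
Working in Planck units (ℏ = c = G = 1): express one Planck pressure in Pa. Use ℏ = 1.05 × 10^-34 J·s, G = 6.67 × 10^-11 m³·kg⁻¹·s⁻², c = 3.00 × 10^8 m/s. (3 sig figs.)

Dimensional analysis gives p_P = c⁷/(ℏG²).
  = 2.19 × 10^59 / 4.67 × 10^-55
  = 4.68 × 10^113 Pa

4.68 × 10^113 Pa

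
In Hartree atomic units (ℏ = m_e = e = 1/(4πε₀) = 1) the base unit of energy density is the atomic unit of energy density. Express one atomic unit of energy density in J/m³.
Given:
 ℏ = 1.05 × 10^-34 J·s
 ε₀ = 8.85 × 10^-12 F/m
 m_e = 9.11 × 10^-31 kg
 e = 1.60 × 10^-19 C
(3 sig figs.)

3.01 × 10^13 J/m³

u_au = E_h/a₀³ = m_e⁴e¹⁰/((4πε₀)⁵ℏ⁸)
E_h = 4.38 × 10^-18 J
a₀ = 5.26 × 10^-11 m
E_h/a₀³ = 3.01 × 10^13 J/m³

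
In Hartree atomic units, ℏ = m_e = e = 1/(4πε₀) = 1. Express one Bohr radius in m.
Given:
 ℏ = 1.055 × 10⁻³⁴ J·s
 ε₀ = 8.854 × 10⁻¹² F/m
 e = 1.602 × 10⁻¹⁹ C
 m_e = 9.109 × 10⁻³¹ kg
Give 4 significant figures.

5.297 × 10⁻¹¹ m

Dimensional analysis gives a₀ = 4πε₀ℏ²/(m_e e²).
  = 1.238 × 10⁻⁷⁸ / 2.338 × 10⁻⁶⁸
  = 5.297 × 10⁻¹¹ m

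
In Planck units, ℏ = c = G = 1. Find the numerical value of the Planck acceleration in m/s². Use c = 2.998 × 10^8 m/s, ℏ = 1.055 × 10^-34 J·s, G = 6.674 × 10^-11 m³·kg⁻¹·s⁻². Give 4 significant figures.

5.560 × 10^51 m/s²

Dimensional analysis gives a_P = √(c⁷/(ℏG)).
  = √(3.092 × 10^103)
  = 5.560 × 10^51 m/s²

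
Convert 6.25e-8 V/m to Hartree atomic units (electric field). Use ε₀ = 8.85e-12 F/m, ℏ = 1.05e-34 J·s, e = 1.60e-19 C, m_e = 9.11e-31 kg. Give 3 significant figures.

1.20e-19

atomic unit of electric field: E_au = E_h/(e a₀) = m_e²e⁵/((4πε₀)³ℏ⁴) = 5.20e11 V/m.
6.25e-8 / 5.20e11 = 1.20e-19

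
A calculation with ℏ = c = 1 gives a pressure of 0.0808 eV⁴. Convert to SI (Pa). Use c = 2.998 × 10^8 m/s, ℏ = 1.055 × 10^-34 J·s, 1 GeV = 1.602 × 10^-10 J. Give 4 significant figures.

1.682 Pa

Pressure is [E]/[L]³ = [E]⁴/(ℏc)³.
1 GeV⁴ → 1/(ℏc)³ × (1 GeV in J)⁴ = 2.082 × 10^37 Pa.
Convert the energy scale: 0.0808 eV⁴ = 8.08 × 10^-38 GeV⁴.
Result: 8.08 × 10^-38 × 2.082 × 10^37 = 1.682 Pa.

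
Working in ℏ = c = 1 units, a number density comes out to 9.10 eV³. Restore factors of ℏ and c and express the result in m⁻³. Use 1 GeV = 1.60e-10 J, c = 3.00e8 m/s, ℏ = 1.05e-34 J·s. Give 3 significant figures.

Number density is [L]⁻³ = [E]³/(ℏc)³.
1 GeV³ → 1/(ℏc)³ × (1 GeV in J)³ = 1.31e47 m⁻³.
Convert the energy scale: 9.10 eV³ = 9.10e-27 GeV³.
Result: 9.10e-27 × 1.31e47 = 1.19e21 m⁻³.

1.19e21 m⁻³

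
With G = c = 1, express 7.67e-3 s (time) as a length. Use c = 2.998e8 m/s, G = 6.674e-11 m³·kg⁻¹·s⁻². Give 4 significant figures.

2.299e6 m

Time → length via c.
7.67e-3 s × (c) = 2.299e6 m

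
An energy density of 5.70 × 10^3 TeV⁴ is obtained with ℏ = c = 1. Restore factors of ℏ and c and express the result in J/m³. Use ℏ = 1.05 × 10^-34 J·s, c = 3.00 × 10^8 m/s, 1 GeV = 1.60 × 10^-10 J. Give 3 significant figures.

[E]/[L]³ = [E]⁴/(ℏc)³; restore (ℏc)⁻³.
1 GeV⁴ → 1/(ℏc)³ × (1 GeV in J)⁴ = 2.10 × 10^37 J/m³.
Convert the energy scale: 5.70 × 10^3 TeV⁴ = 5.70 × 10^15 GeV⁴.
Result: 5.70 × 10^15 × 2.10 × 10^37 = 1.20 × 10^53 J/m³.

1.20 × 10^53 J/m³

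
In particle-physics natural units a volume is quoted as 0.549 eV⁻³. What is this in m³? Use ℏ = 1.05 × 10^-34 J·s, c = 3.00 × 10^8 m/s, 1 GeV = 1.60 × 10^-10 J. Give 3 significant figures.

4.19 × 10^-21 m³

Volume is [L]³ = [E]⁻³·(ℏc)³.
1 GeV⁻³ → (ℏc)³ × (1 GeV in J)⁻³ = 7.63 × 10^-48 m³.
Convert the energy scale: 0.549 eV⁻³ = 5.49 × 10^26 GeV⁻³.
Result: 5.49 × 10^26 × 7.63 × 10^-48 = 4.19 × 10^-21 m³.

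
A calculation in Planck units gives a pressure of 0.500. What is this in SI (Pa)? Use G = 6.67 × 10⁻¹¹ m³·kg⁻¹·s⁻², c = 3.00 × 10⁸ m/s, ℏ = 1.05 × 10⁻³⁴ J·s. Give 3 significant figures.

One Planck pressure: p_P = c⁷/(ℏG²) = 4.68 × 10¹¹³ Pa.
0.500 × 4.68 × 10¹¹³ Pa = 2.34 × 10¹¹³ Pa

2.34 × 10¹¹³ Pa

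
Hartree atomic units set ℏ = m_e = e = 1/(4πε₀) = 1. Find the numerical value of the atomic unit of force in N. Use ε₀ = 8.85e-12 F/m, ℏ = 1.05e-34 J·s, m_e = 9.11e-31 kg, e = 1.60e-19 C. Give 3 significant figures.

8.33e-8 N

Dimensional analysis gives F_au = E_h/a₀ = m_e²e⁶/((4πε₀)³ℏ⁴).
E_h = 4.38e-18 J
a₀ = 5.26e-11 m
E_h/a₀ = 8.33e-8 N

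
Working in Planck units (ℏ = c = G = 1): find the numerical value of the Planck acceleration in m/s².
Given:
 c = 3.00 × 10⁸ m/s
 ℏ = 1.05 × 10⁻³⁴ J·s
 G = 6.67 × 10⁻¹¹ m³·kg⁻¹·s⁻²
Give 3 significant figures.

The unique combination of the constants set to 1 with dimensions of acceleration is a_P = √(c⁷/(ℏG)).
  = √(3.12 × 10¹⁰³)
  = 5.59 × 10⁵¹ m/s²

5.59 × 10⁵¹ m/s²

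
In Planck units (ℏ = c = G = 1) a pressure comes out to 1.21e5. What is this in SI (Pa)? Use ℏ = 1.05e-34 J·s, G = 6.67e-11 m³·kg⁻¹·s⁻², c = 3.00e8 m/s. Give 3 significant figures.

One Planck pressure: p_P = c⁷/(ℏG²) = 4.68e113 Pa.
1.21e5 × 4.68e113 Pa = 5.66e118 Pa

5.66e118 Pa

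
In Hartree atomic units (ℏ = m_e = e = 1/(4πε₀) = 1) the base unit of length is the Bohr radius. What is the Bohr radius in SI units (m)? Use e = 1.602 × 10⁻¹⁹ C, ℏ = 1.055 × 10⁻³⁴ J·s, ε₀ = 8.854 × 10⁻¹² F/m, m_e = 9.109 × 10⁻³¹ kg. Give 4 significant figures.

a₀ = 4πε₀ℏ²/(m_e e²)
  = 1.238 × 10⁻⁷⁸ / 2.338 × 10⁻⁶⁸
  = 5.297 × 10⁻¹¹ m

5.297 × 10⁻¹¹ m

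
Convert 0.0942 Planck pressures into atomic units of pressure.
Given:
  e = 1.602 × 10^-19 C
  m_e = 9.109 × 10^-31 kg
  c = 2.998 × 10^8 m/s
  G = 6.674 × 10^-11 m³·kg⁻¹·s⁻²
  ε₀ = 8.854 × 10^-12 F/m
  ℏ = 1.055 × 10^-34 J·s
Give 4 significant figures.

Planck pressure: p_P = c⁷/(ℏG²) = 4.632 × 10^113 Pa
atomic unit of pressure: P_au = E_h/a₀³ = m_e⁴e¹⁰/((4πε₀)⁵ℏ⁸) = 2.929 × 10^13 Pa
0.0942 × 4.632 × 10^113 / 2.929 × 10^13 = 1.490 × 10^99

1.490 × 10^99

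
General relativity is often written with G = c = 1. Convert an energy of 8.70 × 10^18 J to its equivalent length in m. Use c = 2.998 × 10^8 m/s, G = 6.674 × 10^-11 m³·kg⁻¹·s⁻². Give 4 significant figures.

7.188 × 10^-26 m

Energy → length via G/c⁴.
8.70 × 10^18 J × (G/c⁴) = 7.188 × 10^-26 m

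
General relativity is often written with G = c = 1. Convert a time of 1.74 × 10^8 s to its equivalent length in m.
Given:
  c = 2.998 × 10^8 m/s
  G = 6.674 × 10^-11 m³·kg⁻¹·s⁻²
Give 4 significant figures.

5.217 × 10^16 m

Time → length via c.
1.74 × 10^8 s × (c) = 5.217 × 10^16 m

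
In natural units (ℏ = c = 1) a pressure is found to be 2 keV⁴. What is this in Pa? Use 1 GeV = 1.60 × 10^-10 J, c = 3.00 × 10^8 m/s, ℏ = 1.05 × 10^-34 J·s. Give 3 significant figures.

Pressure is [E]/[L]³ = [E]⁴/(ℏc)³.
1 GeV⁴ → 1/(ℏc)³ × (1 GeV in J)⁴ = 2.10 × 10^37 Pa.
Convert the energy scale: 2 keV⁴ = 2.00 × 10^-24 GeV⁴.
Result: 2.00 × 10^-24 × 2.10 × 10^37 = 4.19 × 10^13 Pa.

4.19 × 10^13 Pa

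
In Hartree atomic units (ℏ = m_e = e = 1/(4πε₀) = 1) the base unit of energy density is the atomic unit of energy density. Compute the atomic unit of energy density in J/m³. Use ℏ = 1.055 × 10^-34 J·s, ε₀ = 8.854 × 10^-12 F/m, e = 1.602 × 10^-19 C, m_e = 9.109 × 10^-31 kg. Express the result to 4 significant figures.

2.929 × 10^13 J/m³

u_au = E_h/a₀³ = m_e⁴e¹⁰/((4πε₀)⁵ℏ⁸)
E_h = 4.354 × 10^-18 J
a₀ = 5.297 × 10^-11 m
E_h/a₀³ = 2.929 × 10^13 J/m³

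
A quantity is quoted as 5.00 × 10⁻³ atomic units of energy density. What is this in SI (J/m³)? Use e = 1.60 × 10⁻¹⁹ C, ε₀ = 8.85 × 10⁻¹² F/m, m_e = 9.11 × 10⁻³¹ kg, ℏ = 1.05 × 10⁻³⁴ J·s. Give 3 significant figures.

One atomic unit of energy density: u_au = E_h/a₀³ = m_e⁴e¹⁰/((4πε₀)⁵ℏ⁸) = 3.01 × 10¹³ J/m³.
5.00 × 10⁻³ × 3.01 × 10¹³ J/m³ = 1.51 × 10¹¹ J/m³

1.51 × 10¹¹ J/m³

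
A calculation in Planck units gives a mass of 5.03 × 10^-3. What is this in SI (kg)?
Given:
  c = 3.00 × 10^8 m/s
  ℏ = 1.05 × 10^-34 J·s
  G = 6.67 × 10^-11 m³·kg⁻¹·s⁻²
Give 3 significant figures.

1.09 × 10^-10 kg

One Planck mass: m_P = √(ℏc/G) = 2.17 × 10^-8 kg.
5.03 × 10^-3 × 2.17 × 10^-8 kg = 1.09 × 10^-10 kg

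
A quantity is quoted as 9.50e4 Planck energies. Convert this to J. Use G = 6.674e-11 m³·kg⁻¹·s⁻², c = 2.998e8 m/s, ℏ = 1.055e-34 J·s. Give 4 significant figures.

One Planck energy: E_P = √(ℏc⁵/G) = 1.957e9 J.
9.50e4 × 1.957e9 J = 1.859e14 J

1.859e14 J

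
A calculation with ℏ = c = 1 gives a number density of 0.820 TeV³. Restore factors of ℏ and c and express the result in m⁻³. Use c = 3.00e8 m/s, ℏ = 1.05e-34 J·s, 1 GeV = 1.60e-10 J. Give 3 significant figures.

Number density is [L]⁻³ = [E]³/(ℏc)³.
1 GeV³ → 1/(ℏc)³ × (1 GeV in J)³ = 1.31e47 m⁻³.
Convert the energy scale: 0.820 TeV³ = 8.20e8 GeV³.
Result: 8.20e8 × 1.31e47 = 1.07e56 m⁻³.

1.07e56 m⁻³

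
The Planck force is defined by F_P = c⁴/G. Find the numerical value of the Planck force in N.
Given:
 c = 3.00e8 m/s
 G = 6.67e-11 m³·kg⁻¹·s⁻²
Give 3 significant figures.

F_P = c⁴/G
  = 8.10e33 / 6.67e-11
  = 1.21e44 N

1.21e44 N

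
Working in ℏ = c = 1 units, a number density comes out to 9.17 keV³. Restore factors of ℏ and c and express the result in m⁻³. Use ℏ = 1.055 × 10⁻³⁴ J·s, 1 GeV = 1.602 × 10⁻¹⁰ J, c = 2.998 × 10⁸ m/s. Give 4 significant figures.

1.192 × 10³⁰ m⁻³

Number density is [L]⁻³ = [E]³/(ℏc)³.
1 GeV³ → 1/(ℏc)³ × (1 GeV in J)³ = 1.299 × 10⁴⁷ m⁻³.
Convert the energy scale: 9.17 keV³ = 9.17 × 10⁻¹⁸ GeV³.
Result: 9.17 × 10⁻¹⁸ × 1.299 × 10⁴⁷ = 1.192 × 10³⁰ m⁻³.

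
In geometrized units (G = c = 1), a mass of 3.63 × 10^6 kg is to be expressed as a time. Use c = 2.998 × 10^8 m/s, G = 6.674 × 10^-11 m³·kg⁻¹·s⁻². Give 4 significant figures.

8.991 × 10^-30 s

Mass → time via G/c³.
3.63 × 10^6 kg × (G/c³) = 8.991 × 10^-30 s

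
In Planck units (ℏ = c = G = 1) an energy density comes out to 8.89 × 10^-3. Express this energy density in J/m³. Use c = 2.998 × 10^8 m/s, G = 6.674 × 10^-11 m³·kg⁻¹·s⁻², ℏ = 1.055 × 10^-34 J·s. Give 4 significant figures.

4.118 × 10^111 J/m³

One Planck energy density: u_P = c⁷/(ℏG²) = 4.632 × 10^113 J/m³.
8.89 × 10^-3 × 4.632 × 10^113 J/m³ = 4.118 × 10^111 J/m³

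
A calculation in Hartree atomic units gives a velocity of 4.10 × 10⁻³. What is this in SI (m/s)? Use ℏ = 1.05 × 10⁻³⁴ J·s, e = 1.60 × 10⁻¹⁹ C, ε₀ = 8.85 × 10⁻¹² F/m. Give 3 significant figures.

One atomic unit of velocity: v_au = e²/(4πε₀ℏ) = 2.19 × 10⁶ m/s.
4.10 × 10⁻³ × 2.19 × 10⁶ m/s = 8.99 × 10³ m/s

8.99 × 10³ m/s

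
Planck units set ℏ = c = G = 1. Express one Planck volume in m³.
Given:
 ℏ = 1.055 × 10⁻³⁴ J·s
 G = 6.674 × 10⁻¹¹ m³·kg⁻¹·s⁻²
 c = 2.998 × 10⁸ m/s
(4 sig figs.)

The unique combination of the constants set to 1 with dimensions of volume is V_P = (ℏG/c³)^(3/2).
  = √(1.784 × 10⁻²⁰⁹)
  = 4.224 × 10⁻¹⁰⁵ m³

4.224 × 10⁻¹⁰⁵ m³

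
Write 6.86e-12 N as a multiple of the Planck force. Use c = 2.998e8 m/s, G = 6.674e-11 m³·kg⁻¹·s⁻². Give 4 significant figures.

5.667e-56

Planck force: F_P = c⁴/G = 1.210e44 N.
6.86e-12 / 1.210e44 = 5.667e-56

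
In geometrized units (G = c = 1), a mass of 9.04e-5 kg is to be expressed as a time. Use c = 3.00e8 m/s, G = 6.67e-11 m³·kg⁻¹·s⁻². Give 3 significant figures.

Mass → time via G/c³.
9.04e-5 kg × (G/c³) = 2.23e-40 s

2.23e-40 s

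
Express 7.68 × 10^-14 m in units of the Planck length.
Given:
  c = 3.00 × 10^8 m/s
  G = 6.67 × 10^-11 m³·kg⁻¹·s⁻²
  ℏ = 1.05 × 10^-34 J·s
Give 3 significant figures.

Planck length: ℓ_P = √(ℏG/c³) = 1.61 × 10^-35 m.
7.68 × 10^-14 / 1.61 × 10^-35 = 4.77 × 10^21

4.77 × 10^21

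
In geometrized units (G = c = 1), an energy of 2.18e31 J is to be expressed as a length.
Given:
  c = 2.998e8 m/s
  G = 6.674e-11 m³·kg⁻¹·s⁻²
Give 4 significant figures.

1.801e-13 m

Energy → length via G/c⁴.
2.18e31 J × (G/c⁴) = 1.801e-13 m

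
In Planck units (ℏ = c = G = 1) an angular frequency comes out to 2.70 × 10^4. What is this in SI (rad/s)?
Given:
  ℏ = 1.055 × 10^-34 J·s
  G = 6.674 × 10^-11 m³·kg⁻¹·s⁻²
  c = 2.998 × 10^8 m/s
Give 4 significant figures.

5.008 × 10^47 rad/s

One Planck angular frequency: ω_P = √(c⁵/(ℏG)) = 1.855 × 10^43 rad/s.
2.70 × 10^4 × 1.855 × 10^43 rad/s = 5.008 × 10^47 rad/s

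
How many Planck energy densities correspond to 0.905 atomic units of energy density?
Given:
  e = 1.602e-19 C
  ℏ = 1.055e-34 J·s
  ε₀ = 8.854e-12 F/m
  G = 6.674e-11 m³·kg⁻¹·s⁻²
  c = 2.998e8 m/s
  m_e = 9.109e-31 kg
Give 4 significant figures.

5.723e-101

atomic unit of energy density: u_au = E_h/a₀³ = m_e⁴e¹⁰/((4πε₀)⁵ℏ⁸) = 2.929e13 J/m³
Planck energy density: u_P = c⁷/(ℏG²) = 4.632e113 J/m³
0.905 × 2.929e13 / 4.632e113 = 5.723e-101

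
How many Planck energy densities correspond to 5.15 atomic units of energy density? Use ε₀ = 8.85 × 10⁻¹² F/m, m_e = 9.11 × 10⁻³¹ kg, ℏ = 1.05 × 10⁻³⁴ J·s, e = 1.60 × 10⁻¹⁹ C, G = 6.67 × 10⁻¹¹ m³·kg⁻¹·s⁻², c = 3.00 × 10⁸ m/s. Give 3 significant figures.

atomic unit of energy density: u_au = E_h/a₀³ = m_e⁴e¹⁰/((4πε₀)⁵ℏ⁸) = 3.01 × 10¹³ J/m³
Planck energy density: u_P = c⁷/(ℏG²) = 4.68 × 10¹¹³ J/m³
5.15 × 3.01 × 10¹³ / 4.68 × 10¹¹³ = 3.31 × 10⁻¹⁰⁰

3.31 × 10⁻¹⁰⁰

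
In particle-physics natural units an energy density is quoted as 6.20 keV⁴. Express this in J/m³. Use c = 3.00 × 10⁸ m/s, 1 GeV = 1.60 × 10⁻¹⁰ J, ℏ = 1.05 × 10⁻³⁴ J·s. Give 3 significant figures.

[E]/[L]³ = [E]⁴/(ℏc)³; restore (ℏc)⁻³.
1 GeV⁴ → 1/(ℏc)³ × (1 GeV in J)⁴ = 2.10 × 10³⁷ J/m³.
Convert the energy scale: 6.20 keV⁴ = 6.20 × 10⁻²⁴ GeV⁴.
Result: 6.20 × 10⁻²⁴ × 2.10 × 10³⁷ = 1.30 × 10¹⁴ J/m³.

1.30 × 10¹⁴ J/m³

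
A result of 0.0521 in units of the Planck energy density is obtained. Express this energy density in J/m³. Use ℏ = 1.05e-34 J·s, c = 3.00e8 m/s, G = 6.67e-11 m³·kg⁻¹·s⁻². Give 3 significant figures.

2.44e112 J/m³

One Planck energy density: u_P = c⁷/(ℏG²) = 4.68e113 J/m³.
0.0521 × 4.68e113 J/m³ = 2.44e112 J/m³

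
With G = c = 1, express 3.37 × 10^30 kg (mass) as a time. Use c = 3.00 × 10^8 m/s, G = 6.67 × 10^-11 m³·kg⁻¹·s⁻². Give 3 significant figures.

Mass → time via G/c³.
3.37 × 10^30 kg × (G/c³) = 8.33 × 10^-6 s

8.33 × 10^-6 s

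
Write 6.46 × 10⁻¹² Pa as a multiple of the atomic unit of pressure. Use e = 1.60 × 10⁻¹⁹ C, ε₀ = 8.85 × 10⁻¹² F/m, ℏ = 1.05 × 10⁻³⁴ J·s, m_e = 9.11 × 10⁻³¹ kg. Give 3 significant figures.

2.14 × 10⁻²⁵

atomic unit of pressure: P_au = E_h/a₀³ = m_e⁴e¹⁰/((4πε₀)⁵ℏ⁸) = 3.01 × 10¹³ Pa.
6.46 × 10⁻¹² / 3.01 × 10¹³ = 2.14 × 10⁻²⁵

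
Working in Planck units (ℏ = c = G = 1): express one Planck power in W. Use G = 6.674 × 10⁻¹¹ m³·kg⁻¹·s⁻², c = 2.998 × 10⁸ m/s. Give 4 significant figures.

3.629 × 10⁵² W

Dimensional analysis gives P_P = c⁵/G.
  = 2.422 × 10⁴² / 6.674 × 10⁻¹¹
  = 3.629 × 10⁵² W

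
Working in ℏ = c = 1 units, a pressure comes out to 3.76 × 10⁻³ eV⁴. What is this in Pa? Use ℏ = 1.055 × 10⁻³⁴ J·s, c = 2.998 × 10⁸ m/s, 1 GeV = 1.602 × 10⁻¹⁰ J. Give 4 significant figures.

0.07827 Pa

Pressure is [E]/[L]³ = [E]⁴/(ℏc)³.
1 GeV⁴ → 1/(ℏc)³ × (1 GeV in J)⁴ = 2.082 × 10³⁷ Pa.
Convert the energy scale: 3.76 × 10⁻³ eV⁴ = 3.76 × 10⁻³⁹ GeV⁴.
Result: 3.76 × 10⁻³⁹ × 2.082 × 10³⁷ = 0.07827 Pa.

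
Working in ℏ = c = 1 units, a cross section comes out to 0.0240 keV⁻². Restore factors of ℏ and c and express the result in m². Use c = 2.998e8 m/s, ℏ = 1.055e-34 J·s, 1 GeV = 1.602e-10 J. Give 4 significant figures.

Area is [L]² = [E]⁻²·(ℏc)²; restore (ℏc)².
1 GeV⁻² → (ℏc)² × (1 GeV in J)⁻² = 3.898e-32 m².
Convert the energy scale: 0.0240 keV⁻² = 2.40e10 GeV⁻².
Result: 2.40e10 × 3.898e-32 = 9.355e-22 m².

9.355e-22 m²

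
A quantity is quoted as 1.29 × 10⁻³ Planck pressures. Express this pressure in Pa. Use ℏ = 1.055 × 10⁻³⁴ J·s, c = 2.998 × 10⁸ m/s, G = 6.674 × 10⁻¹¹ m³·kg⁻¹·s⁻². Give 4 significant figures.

One Planck pressure: p_P = c⁷/(ℏG²) = 4.632 × 10¹¹³ Pa.
1.29 × 10⁻³ × 4.632 × 10¹¹³ Pa = 5.976 × 10¹¹⁰ Pa

5.976 × 10¹¹⁰ Pa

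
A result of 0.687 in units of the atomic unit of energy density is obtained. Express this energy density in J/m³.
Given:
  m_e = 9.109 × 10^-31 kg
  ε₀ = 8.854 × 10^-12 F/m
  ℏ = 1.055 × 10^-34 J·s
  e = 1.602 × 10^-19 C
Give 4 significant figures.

2.012 × 10^13 J/m³

One atomic unit of energy density: u_au = E_h/a₀³ = m_e⁴e¹⁰/((4πε₀)⁵ℏ⁸) = 2.929 × 10^13 J/m³.
0.687 × 2.929 × 10^13 J/m³ = 2.012 × 10^13 J/m³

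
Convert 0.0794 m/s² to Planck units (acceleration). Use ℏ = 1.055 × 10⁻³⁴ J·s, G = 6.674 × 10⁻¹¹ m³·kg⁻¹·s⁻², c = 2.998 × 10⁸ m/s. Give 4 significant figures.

1.428 × 10⁻⁵³

Planck acceleration: a_P = √(c⁷/(ℏG)) = 5.560 × 10⁵¹ m/s².
0.0794 / 5.560 × 10⁵¹ = 1.428 × 10⁻⁵³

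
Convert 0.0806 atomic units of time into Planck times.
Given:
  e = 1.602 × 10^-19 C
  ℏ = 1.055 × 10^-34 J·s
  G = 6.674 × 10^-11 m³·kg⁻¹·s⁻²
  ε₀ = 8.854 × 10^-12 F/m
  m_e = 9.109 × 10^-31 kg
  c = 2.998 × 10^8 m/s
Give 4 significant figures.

atomic unit of time: τ_au = (4πε₀)²ℏ³/(m_e e⁴) = 2.423 × 10^-17 s
Planck time: t_P = √(ℏG/c⁵) = 5.392 × 10^-44 s
0.0806 × 2.423 × 10^-17 / 5.392 × 10^-44 = 3.622 × 10^25

3.622 × 10^25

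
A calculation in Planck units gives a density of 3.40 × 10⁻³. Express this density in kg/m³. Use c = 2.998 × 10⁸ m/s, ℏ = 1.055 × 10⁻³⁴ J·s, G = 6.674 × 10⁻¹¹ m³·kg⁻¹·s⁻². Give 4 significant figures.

One Planck density: ρ_P = c⁵/(ℏG²) = 5.154 × 10⁹⁶ kg/m³.
3.40 × 10⁻³ × 5.154 × 10⁹⁶ kg/m³ = 1.752 × 10⁹⁴ kg/m³

1.752 × 10⁹⁴ kg/m³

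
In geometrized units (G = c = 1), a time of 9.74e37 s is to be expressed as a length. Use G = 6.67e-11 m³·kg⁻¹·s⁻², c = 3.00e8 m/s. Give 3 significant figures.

Time → length via c.
9.74e37 s × (c) = 2.92e46 m

2.92e46 m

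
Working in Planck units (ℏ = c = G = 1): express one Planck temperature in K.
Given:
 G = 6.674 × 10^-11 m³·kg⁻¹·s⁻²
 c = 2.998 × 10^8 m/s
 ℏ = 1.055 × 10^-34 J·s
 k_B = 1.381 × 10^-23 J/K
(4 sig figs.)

1.417 × 10^32 K

From ℏ = c = G = 1 the temperature scale is T_P = √(ℏc⁵/G) / k_B.
  = √(3.828 × 10^18) × 7.241 × 10^22
  = 1.417 × 10^32 K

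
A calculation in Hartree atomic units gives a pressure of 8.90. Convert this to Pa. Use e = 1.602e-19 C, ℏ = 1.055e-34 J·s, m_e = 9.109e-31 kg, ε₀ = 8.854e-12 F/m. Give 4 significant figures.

One atomic unit of pressure: P_au = E_h/a₀³ = m_e⁴e¹⁰/((4πε₀)⁵ℏ⁸) = 2.929e13 Pa.
8.90 × 2.929e13 Pa = 2.607e14 Pa

2.607e14 Pa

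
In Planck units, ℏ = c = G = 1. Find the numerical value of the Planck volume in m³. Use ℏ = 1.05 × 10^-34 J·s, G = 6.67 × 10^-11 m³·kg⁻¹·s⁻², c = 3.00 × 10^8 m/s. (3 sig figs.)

From ℏ = c = G = 1 the volume scale is V_P = (ℏG/c³)^(3/2).
  = √(1.75 × 10^-209)
  = 4.18 × 10^-105 m³

4.18 × 10^-105 m³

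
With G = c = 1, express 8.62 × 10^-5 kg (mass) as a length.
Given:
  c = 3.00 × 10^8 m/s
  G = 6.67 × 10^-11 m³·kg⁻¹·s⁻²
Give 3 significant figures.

6.39 × 10^-32 m

In G = c = 1 units mass has dimensions of length; the conversion factor is G/c².
8.62 × 10^-5 kg × (G/c²) = 6.39 × 10^-32 m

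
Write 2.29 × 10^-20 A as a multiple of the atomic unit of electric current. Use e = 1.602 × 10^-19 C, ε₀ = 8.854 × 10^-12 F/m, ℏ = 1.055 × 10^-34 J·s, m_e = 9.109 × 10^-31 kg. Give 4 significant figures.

3.463 × 10^-18

atomic unit of electric current: I_au = e E_h/ℏ = m_e e⁵/((4πε₀)²ℏ³) = 6.612 × 10^-3 A.
2.29 × 10^-20 / 6.612 × 10^-3 = 3.463 × 10^-18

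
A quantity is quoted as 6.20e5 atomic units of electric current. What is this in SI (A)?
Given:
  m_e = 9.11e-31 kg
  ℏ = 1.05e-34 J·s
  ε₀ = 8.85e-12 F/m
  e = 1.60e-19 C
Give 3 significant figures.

4.14e3 A

One atomic unit of electric current: I_au = e E_h/ℏ = m_e e⁵/((4πε₀)²ℏ³) = 6.67e-3 A.
6.20e5 × 6.67e-3 A = 4.14e3 A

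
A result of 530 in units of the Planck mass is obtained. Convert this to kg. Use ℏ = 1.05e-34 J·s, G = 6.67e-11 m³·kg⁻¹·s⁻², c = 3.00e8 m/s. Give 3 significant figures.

1.15e-5 kg

One Planck mass: m_P = √(ℏc/G) = 2.17e-8 kg.
530 × 2.17e-8 kg = 1.15e-5 kg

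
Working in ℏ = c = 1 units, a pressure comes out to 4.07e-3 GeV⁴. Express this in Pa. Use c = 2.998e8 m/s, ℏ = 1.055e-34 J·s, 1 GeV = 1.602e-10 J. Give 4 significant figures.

8.472e34 Pa

Pressure is [E]/[L]³ = [E]⁴/(ℏc)³.
1 GeV⁴ → 1/(ℏc)³ × (1 GeV in J)⁴ = 2.082e37 Pa.
Result: 4.07e-3 × 2.082e37 = 8.472e34 Pa.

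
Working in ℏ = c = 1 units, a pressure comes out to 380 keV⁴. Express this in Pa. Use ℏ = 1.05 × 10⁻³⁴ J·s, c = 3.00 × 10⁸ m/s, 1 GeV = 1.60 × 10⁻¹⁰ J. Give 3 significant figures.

Pressure is [E]/[L]³ = [E]⁴/(ℏc)³.
1 GeV⁴ → 1/(ℏc)³ × (1 GeV in J)⁴ = 2.10 × 10³⁷ Pa.
Convert the energy scale: 380 keV⁴ = 3.80 × 10⁻²² GeV⁴.
Result: 3.80 × 10⁻²² × 2.10 × 10³⁷ = 7.97 × 10¹⁵ Pa.

7.97 × 10¹⁵ Pa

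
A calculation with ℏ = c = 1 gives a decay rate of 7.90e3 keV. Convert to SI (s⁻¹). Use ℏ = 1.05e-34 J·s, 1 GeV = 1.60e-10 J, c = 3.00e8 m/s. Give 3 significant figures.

1.20e22 s⁻¹

A rate is [E]/ℏ; divide by ℏ.
1 GeV → 1/ℏ × (1 GeV in J) = 1.52e24 s⁻¹.
Convert the energy scale: 7.90e3 keV = 7.90e-3 GeV.
Result: 7.90e-3 × 1.52e24 = 1.20e22 s⁻¹.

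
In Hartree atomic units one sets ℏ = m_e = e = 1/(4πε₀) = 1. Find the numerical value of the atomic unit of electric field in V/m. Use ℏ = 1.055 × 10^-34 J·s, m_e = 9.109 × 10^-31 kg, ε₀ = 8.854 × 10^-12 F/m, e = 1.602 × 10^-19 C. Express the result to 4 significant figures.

5.131 × 10^11 V/m

E_au = E_h/(e a₀) = m_e²e⁵/((4πε₀)³ℏ⁴)
E_h = 4.354 × 10^-18 J
a₀ = 5.297 × 10^-11 m
E_h/(e·a₀) = 5.131 × 10^11 V/m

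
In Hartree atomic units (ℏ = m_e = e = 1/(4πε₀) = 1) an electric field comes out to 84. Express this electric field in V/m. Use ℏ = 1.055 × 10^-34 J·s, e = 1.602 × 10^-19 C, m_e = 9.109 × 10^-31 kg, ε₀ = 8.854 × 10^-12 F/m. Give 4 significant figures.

One atomic unit of electric field: E_au = E_h/(e a₀) = m_e²e⁵/((4πε₀)³ℏ⁴) = 5.131 × 10^11 V/m.
84 × 5.131 × 10^11 V/m = 4.310 × 10^13 V/m

4.310 × 10^13 V/m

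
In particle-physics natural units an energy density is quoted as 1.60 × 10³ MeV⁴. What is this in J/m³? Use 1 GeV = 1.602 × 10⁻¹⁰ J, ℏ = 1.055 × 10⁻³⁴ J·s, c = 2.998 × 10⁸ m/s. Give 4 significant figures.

[E]/[L]³ = [E]⁴/(ℏc)³; restore (ℏc)⁻³.
1 GeV⁴ → 1/(ℏc)³ × (1 GeV in J)⁴ = 2.082 × 10³⁷ J/m³.
Convert the energy scale: 1.60 × 10³ MeV⁴ = 1.60 × 10⁻⁹ GeV⁴.
Result: 1.60 × 10⁻⁹ × 2.082 × 10³⁷ = 3.331 × 10²⁸ J/m³.

3.331 × 10²⁸ J/m³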